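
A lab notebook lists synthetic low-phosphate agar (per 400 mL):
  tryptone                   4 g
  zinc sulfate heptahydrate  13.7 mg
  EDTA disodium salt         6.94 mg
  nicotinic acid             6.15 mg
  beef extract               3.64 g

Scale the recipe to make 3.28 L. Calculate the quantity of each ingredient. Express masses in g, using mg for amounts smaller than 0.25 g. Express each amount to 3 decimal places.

Scale factor = 3280 mL / 400 mL = 8.2.
tryptone: 4 g × (3280 mL / 400 mL) = 32.800 g
zinc sulfate heptahydrate: 13.7 mg × (3280 mL / 400 mL) = 112.340 mg
EDTA disodium salt: 6.94 mg × (3280 mL / 400 mL) = 56.908 mg
nicotinic acid: 6.15 mg × (3280 mL / 400 mL) = 50.430 mg
beef extract: 3.64 g × (3280 mL / 400 mL) = 29.848 g

tryptone 32.800 g; zinc sulfate heptahydrate 112.340 mg; EDTA disodium salt 56.908 mg; nicotinic acid 50.430 mg; beef extract 29.848 g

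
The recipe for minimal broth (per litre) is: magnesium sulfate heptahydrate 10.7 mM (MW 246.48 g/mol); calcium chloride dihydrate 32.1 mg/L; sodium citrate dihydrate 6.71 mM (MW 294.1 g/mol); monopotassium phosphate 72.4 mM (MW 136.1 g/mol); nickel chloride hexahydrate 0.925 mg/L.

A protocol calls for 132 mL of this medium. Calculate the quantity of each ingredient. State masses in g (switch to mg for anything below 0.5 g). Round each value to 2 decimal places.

magnesium sulfate heptahydrate 348.13 mg; calcium chloride dihydrate 4.24 mg; sodium citrate dihydrate 260.49 mg; monopotassium phosphate 1.30 g; nickel chloride hexahydrate 0.12 mg

Scale factor relative to 1 L: 0.132.
magnesium sulfate heptahydrate: 10.7 mmol/L × 246.48 mg/mmol × 0.132 L = 348.13 mg
calcium chloride dihydrate: 32.1 mg/L × 0.132 L = 4.24 mg
sodium citrate dihydrate: 6.71 mmol/L × 294.1 mg/mmol × 0.132 L = 260.49 mg
monopotassium phosphate: 72.4 mmol/L × 136.1 g/mol × 0.132 L ÷ 1000 = 1.30 g
nickel chloride hexahydrate: 0.925 mg/L × 0.132 L = 0.12 mg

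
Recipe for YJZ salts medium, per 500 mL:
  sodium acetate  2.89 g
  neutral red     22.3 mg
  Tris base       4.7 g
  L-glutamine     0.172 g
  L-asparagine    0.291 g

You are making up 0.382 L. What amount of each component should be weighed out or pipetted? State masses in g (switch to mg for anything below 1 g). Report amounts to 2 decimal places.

Scale factor = 382 mL / 500 mL = 0.764.
sodium acetate: 2.89 g × (382 mL / 500 mL) = 2.21 g
neutral red: 22.3 mg × (382 mL / 500 mL) = 17.04 mg
Tris base: 4.7 g × (382 mL / 500 mL) = 3.59 g
L-glutamine: 0.172 g × (382 mL / 500 mL) = 0.131408 g = 131.41 mg
L-asparagine: 0.291 g × (382 mL / 500 mL) = 0.222324 g = 222.32 mg

sodium acetate 2.21 g; neutral red 17.04 mg; Tris base 3.59 g; L-glutamine 131.41 mg; L-asparagine 222.32 mg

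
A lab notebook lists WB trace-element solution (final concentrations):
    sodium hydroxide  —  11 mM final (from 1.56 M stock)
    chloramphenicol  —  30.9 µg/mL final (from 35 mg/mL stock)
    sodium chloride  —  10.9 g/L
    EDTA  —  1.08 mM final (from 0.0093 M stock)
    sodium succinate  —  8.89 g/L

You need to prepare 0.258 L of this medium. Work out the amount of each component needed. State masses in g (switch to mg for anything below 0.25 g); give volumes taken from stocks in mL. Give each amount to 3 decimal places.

sodium hydroxide 1.819 mL; chloramphenicol 0.228 mL; sodium chloride 2.812 g; EDTA 29.961 mL; sodium succinate 2.294 g

Working volume: 0.258 L.
sodium hydroxide: V = C2·V2/C1 = 11 mM × 258 mL ÷ 1560 mM = 1.819 mL
chloramphenicol: C1V1 = C2V2 → 30.9 µg/mL × 258 mL ÷ 35000 µg/mL = 0.228 mL
sodium chloride: 10.9 g/L × 0.258 L = 2.812 g
EDTA: dilute stock: 1.08 mM × 258 mL ÷ 9.3 mM = 29.961 mL
sodium succinate: 8.89 g/L × 0.258 L = 2.294 g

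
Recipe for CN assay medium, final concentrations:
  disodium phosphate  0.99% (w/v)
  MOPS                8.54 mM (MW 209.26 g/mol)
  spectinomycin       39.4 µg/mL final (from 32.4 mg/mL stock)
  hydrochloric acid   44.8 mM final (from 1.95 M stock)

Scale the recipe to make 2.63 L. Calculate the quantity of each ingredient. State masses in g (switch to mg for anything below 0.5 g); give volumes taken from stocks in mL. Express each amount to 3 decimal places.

Scale factor relative to 1 L: 2.63.
disodium phosphate: 0.99 g per 100 mL × 2630 mL ÷ 100 = 26.037 g
MOPS: 8.54 mmol/L × 209.26 g/mol × 2.63 L ÷ 1000 = 4.700 g
spectinomycin: C1V1 = C2V2 → 39.4 µg/mL × 2630 mL ÷ 32400 µg/mL = 3.198 mL
hydrochloric acid: dilute stock: 44.8 mM × 2630 mL ÷ 1950 mM = 60.423 mL

disodium phosphate 26.037 g; MOPS 4.700 g; spectinomycin 3.198 mL; hydrochloric acid 60.423 mL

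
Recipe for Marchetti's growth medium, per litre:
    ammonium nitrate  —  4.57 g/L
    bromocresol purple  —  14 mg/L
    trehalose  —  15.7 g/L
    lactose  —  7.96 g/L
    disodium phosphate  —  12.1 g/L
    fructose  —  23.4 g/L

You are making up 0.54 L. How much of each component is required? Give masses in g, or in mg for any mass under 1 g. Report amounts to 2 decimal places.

Scale factor relative to 1 L: 0.54.
ammonium nitrate: 4.57 g/L × 0.54 L = 2.47 g
bromocresol purple: 14 mg/L × 0.54 L = 7.56 mg
trehalose: 15.7 g/L × 0.54 L = 8.48 g
lactose: 7.96 g/L × 0.54 L = 4.30 g
disodium phosphate: 12.1 g/L × 0.54 L = 6.53 g
fructose: 23.4 g/L × 0.54 L = 12.64 g

ammonium nitrate 2.47 g; bromocresol purple 7.56 mg; trehalose 8.48 g; lactose 4.30 g; disodium phosphate 6.53 g; fructose 12.64 g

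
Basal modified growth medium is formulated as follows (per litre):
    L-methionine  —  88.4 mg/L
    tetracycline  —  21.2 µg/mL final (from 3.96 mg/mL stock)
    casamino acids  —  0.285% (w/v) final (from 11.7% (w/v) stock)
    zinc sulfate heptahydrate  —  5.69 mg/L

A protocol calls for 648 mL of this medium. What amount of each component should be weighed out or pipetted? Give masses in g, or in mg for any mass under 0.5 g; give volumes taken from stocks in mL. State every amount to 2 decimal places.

L-methionine 57.28 mg; tetracycline 3.47 mL; casamino acids 15.78 mL; zinc sulfate heptahydrate 3.69 mg

Scale factor relative to 1 L: 0.648.
L-methionine: 88.4 mg/L × 0.648 L = 57.28 mg
tetracycline: dilute stock: 21.2 µg/mL × 648 mL ÷ 3960 µg/mL = 3.47 mL
casamino acids: dilute stock: 0.285% ÷ 11.7% × 648 mL = 15.78 mL
zinc sulfate heptahydrate: 5.69 mg/L × 0.648 L = 3.69 mg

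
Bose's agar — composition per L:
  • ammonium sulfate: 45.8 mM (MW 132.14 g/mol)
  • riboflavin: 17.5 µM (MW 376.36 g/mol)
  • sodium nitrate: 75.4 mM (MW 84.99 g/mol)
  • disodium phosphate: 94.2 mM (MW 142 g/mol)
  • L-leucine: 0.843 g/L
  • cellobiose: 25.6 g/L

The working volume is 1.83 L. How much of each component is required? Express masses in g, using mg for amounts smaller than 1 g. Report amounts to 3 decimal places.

Scale factor relative to 1 L: 1.83.
ammonium sulfate: 45.8 mmol/L × 132.14 g/mol × 1.83 L ÷ 1000 = 11.075 g
riboflavin: 17.5 µmol/L × 376.36 g/mol × 1.83 L ÷ 1000 = 12.053 mg
sodium nitrate: 75.4 mmol/L × 84.99 g/mol × 1.83 L ÷ 1000 = 11.727 g
disodium phosphate: 94.2 mmol/L × 142 g/mol × 1.83 L ÷ 1000 = 24.479 g
L-leucine: 0.843 g/L × 1.83 L = 1.543 g
cellobiose: 25.6 g/L × 1.83 L = 46.848 g

ammonium sulfate 11.075 g; riboflavin 12.053 mg; sodium nitrate 11.727 g; disodium phosphate 24.479 g; L-leucine 1.543 g; cellobiose 46.848 g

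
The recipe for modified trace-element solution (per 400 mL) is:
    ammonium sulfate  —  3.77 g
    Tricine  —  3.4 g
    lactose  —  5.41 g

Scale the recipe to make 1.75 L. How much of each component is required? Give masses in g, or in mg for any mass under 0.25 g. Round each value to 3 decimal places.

ammonium sulfate 16.494 g; Tricine 14.875 g; lactose 23.669 g

Scale factor = 1750 mL / 400 mL = 4.375.
ammonium sulfate: 3.77 g × (1750 mL / 400 mL) = 16.494 g
Tricine: 3.4 g × (1750 mL / 400 mL) = 14.875 g
lactose: 5.41 g × (1750 mL / 400 mL) = 23.669 g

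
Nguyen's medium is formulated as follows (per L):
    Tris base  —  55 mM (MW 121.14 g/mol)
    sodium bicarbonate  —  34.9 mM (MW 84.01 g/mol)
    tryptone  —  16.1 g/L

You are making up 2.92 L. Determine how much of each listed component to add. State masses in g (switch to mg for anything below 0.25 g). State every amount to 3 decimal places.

Working volume: 2.92 L.
Tris base: 55 mmol/L × 121.14 g/mol × 2.92 L ÷ 1000 = 19.455 g
sodium bicarbonate: 34.9 mmol/L × 84.01 g/mol × 2.92 L ÷ 1000 = 8.561 g
tryptone: 16.1 g/L × 2.92 L = 47.012 g

Tris base 19.455 g; sodium bicarbonate 8.561 g; tryptone 47.012 g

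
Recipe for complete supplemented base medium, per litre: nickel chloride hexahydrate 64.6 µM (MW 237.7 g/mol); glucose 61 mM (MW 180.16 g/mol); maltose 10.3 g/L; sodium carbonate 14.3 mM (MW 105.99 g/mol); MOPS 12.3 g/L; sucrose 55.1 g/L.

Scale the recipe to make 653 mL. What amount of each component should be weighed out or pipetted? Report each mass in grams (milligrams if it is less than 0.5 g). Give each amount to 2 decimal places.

nickel chloride hexahydrate 10.03 mg; glucose 7.18 g; maltose 6.73 g; sodium carbonate 0.99 g; MOPS 8.03 g; sucrose 35.98 g

Target volume = 653 mL = 0.653 L.
nickel chloride hexahydrate: 64.6 µmol/L × 237.7 g/mol × 0.653 L ÷ 1000 = 10.03 mg
glucose: 61 mmol/L × 180.16 g/mol × 0.653 L ÷ 1000 = 7.18 g
maltose: 10.3 g/L × 0.653 L = 6.73 g
sodium carbonate: 14.3 mmol/L × 105.99 g/mol × 0.653 L ÷ 1000 = 0.99 g
MOPS: 12.3 g/L × 0.653 L = 8.03 g
sucrose: 55.1 g/L × 0.653 L = 35.98 g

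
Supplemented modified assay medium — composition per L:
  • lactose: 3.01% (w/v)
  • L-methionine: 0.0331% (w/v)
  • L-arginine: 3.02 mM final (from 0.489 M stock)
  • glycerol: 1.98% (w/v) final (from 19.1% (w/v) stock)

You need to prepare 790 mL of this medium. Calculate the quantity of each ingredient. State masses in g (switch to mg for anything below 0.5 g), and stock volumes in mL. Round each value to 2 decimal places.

Working volume: 790 mL = 0.79 L.
lactose: 3.01% w/v = 30.1 g/L → 30.1 × 0.79 L = 23.78 g
L-methionine: 0.0331% w/v = 0.331 g/L → 0.331 × 0.79 L = 0.26149 g = 261.49 mg
L-arginine: dilute stock: 3.02 mM × 790 mL ÷ 489 mM = 4.88 mL
glycerol: dilute stock: 1.98% ÷ 19.1% × 790 mL = 81.90 mL

lactose 23.78 g; L-methionine 261.49 mg; L-arginine 4.88 mL; glycerol 81.90 mL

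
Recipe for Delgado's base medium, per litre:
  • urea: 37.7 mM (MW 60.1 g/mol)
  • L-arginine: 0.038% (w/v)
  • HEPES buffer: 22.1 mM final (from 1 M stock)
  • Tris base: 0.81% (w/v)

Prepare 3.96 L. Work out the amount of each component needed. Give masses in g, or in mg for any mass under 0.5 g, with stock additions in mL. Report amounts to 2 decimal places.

urea 8.97 g; L-arginine 1.50 g; HEPES buffer 87.52 mL; Tris base 32.08 g

Working volume: 3.96 L.
urea: 37.7 mmol/L × 60.1 g/mol × 3.96 L ÷ 1000 = 8.97 g
L-arginine: 0.038 g per 100 mL × 3960 mL ÷ 100 = 1.50 g
HEPES buffer: C1V1 = C2V2 → 22.1 mM × 3960 mL ÷ 1000 mM = 87.52 mL
Tris base: 0.81% w/v = 8.1 g/L → 8.1 × 3.96 L = 32.08 g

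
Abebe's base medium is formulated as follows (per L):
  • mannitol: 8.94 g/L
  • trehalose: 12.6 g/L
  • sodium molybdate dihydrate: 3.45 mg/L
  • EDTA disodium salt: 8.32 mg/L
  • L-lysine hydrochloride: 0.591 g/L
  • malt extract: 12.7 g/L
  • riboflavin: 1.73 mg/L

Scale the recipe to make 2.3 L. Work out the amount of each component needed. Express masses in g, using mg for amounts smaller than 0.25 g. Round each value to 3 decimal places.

Working volume: 2.3 L.
mannitol: 8.94 g/L × 2.3 L = 20.562 g
trehalose: 12.6 g/L × 2.3 L = 28.980 g
sodium molybdate dihydrate: 3.45 mg/L × 2.3 L = 7.935 mg
EDTA disodium salt: 8.32 mg/L × 2.3 L = 19.136 mg
L-lysine hydrochloride: 0.591 g/L × 2.3 L = 1.359 g
malt extract: 12.7 g/L × 2.3 L = 29.210 g
riboflavin: 1.73 mg/L × 2.3 L = 3.979 mg

mannitol 20.562 g; trehalose 28.980 g; sodium molybdate dihydrate 7.935 mg; EDTA disodium salt 19.136 mg; L-lysine hydrochloride 1.359 g; malt extract 29.210 g; riboflavin 3.979 mg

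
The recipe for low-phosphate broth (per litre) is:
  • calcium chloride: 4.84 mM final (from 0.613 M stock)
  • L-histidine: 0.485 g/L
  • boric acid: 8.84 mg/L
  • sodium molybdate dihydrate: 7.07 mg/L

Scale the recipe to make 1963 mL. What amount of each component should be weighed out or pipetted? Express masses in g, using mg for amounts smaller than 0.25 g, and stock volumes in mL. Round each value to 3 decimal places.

calcium chloride 15.499 mL; L-histidine 0.952 g; boric acid 17.353 mg; sodium molybdate dihydrate 13.878 mg

Working volume: 1963 mL = 1.963 L.
calcium chloride: C1V1 = C2V2 → 4.84 mM × 1963 mL ÷ 613 mM = 15.499 mL
L-histidine: 0.485 g/L × 1.963 L = 0.952 g
boric acid: 8.84 mg/L × 1.963 L = 17.353 mg
sodium molybdate dihydrate: 7.07 mg/L × 1.963 L = 13.878 mg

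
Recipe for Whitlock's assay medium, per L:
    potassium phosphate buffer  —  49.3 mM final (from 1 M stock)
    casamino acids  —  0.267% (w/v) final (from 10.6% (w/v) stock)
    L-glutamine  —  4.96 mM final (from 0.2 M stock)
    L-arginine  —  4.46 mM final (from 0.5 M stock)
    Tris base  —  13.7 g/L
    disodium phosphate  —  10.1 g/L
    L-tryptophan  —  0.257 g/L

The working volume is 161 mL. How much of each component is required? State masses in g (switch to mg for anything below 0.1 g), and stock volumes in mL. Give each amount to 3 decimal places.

potassium phosphate buffer 7.937 mL; casamino acids 4.055 mL; L-glutamine 3.993 mL; L-arginine 1.436 mL; Tris base 2.206 g; disodium phosphate 1.626 g; L-tryptophan 41.377 mg

Working volume: 161 mL = 0.161 L.
potassium phosphate buffer: dilute stock: 49.3 mM × 161 mL ÷ 1000 mM = 7.937 mL
casamino acids: dilute stock: 0.267% ÷ 10.6% × 161 mL = 4.055 mL
L-glutamine: dilute stock: 4.96 mM × 161 mL ÷ 200 mM = 3.993 mL
L-arginine: V = C2·V2/C1 = 4.46 mM × 161 mL ÷ 500 mM = 1.436 mL
Tris base: 13.7 g/L × 0.161 L = 2.206 g
disodium phosphate: 10.1 g/L × 0.161 L = 1.626 g
L-tryptophan: 0.257 g/L × 0.161 L = 0.041377 g = 41.377 mg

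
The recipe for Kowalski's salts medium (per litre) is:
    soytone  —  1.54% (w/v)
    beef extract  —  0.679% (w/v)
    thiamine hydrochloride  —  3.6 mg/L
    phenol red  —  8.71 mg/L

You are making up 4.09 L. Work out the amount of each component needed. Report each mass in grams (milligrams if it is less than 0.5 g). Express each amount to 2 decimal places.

soytone 62.99 g; beef extract 27.77 g; thiamine hydrochloride 14.72 mg; phenol red 35.62 mg

Scale factor relative to 1 L: 4.09.
soytone: 1.54 g per 100 mL × 4090 mL ÷ 100 = 62.99 g
beef extract: 0.679% w/v = 6.79 g/L → 6.79 × 4.09 L = 27.77 g
thiamine hydrochloride: 3.6 mg/L × 4.09 L = 14.72 mg
phenol red: 8.71 mg/L × 4.09 L = 35.62 mg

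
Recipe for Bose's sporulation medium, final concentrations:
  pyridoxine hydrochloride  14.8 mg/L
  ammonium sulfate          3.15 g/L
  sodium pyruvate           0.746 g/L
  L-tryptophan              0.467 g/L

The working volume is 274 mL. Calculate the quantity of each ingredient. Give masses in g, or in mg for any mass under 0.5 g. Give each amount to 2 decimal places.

Target volume = 274 mL = 0.274 L.
pyridoxine hydrochloride: 14.8 mg/L × 0.274 L = 4.06 mg
ammonium sulfate: 3.15 g/L × 0.274 L = 0.86 g
sodium pyruvate: 0.746 g/L × 0.274 L = 0.204404 g = 204.40 mg
L-tryptophan: 0.467 g/L × 0.274 L = 0.127958 g = 127.96 mg

pyridoxine hydrochloride 4.06 mg; ammonium sulfate 0.86 g; sodium pyruvate 204.40 mg; L-tryptophan 127.96 mg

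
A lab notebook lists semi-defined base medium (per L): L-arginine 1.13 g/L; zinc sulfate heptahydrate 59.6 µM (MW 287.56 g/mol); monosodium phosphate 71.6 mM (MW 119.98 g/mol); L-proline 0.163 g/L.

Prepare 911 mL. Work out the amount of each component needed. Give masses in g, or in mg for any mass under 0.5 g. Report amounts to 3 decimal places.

Working volume: 911 mL = 0.911 L.
L-arginine: 1.13 g/L × 0.911 L = 1.029 g
zinc sulfate heptahydrate: 59.6 µmol/L × 287.56 g/mol × 0.911 L ÷ 1000 = 15.613 mg
monosodium phosphate: 71.6 mmol/L × 119.98 g/mol × 0.911 L ÷ 1000 = 7.826 g
L-proline: 0.163 g/L × 0.911 L = 0.148493 g = 148.493 mg

L-arginine 1.029 g; zinc sulfate heptahydrate 15.613 mg; monosodium phosphate 7.826 g; L-proline 148.493 mg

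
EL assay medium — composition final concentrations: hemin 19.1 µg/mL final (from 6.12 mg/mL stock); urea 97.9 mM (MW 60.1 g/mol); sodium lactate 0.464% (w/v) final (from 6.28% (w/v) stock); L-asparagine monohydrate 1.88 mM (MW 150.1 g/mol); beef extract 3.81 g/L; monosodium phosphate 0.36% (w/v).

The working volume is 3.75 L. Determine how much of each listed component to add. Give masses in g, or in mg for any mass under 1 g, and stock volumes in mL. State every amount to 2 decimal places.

Scale factor relative to 1 L: 3.75.
hemin: C1V1 = C2V2 → 19.1 µg/mL × 3750 mL ÷ 6120 µg/mL = 11.70 mL
urea: 97.9 mmol/L × 60.1 g/mol × 3.75 L ÷ 1000 = 22.06 g
sodium lactate: V = C2·V2/C1 = 0.464% ÷ 6.28% × 3750 mL = 277.07 mL
L-asparagine monohydrate: 1.88 mmol/L × 150.1 g/mol × 3.75 L ÷ 1000 = 1.06 g
beef extract: 3.81 g/L × 3.75 L = 14.29 g
monosodium phosphate: 0.36% w/v = 3.6 g/L → 3.6 × 3.75 L = 13.50 g

hemin 11.70 mL; urea 22.06 g; sodium lactate 277.07 mL; L-asparagine monohydrate 1.06 g; beef extract 14.29 g; monosodium phosphate 13.50 g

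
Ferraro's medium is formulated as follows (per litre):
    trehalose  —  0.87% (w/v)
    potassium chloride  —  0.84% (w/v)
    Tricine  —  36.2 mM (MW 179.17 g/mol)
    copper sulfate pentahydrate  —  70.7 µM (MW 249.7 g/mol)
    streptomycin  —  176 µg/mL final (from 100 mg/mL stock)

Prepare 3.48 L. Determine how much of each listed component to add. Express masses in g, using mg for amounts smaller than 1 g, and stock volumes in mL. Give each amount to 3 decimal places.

Scale factor relative to 1 L: 3.48.
trehalose: 0.87% w/v = 8.7 g/L → 8.7 × 3.48 L = 30.276 g
potassium chloride: 0.84% w/v = 8.4 g/L → 8.4 × 3.48 L = 29.232 g
Tricine: 36.2 mmol/L × 179.17 g/mol × 3.48 L ÷ 1000 = 22.571 g
copper sulfate pentahydrate: 70.7 µmol/L × 249.7 g/mol × 3.48 L ÷ 1000 = 61.435 mg
streptomycin: V = C2·V2/C1 = 176 µg/mL × 3480 mL ÷ 100000 µg/mL = 6.125 mL

trehalose 30.276 g; potassium chloride 29.232 g; Tricine 22.571 g; copper sulfate pentahydrate 61.435 mg; streptomycin 6.125 mL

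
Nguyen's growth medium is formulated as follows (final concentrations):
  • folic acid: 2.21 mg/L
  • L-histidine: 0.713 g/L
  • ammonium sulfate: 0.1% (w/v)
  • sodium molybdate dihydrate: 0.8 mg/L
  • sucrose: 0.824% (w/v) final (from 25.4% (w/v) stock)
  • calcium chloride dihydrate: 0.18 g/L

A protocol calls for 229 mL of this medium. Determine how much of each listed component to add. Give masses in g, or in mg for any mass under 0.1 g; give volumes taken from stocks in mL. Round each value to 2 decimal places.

folic acid 0.51 mg; L-histidine 0.16 g; ammonium sulfate 0.23 g; sodium molybdate dihydrate 0.18 mg; sucrose 7.43 mL; calcium chloride dihydrate 41.22 mg

Working volume: 229 mL = 0.229 L.
folic acid: 2.21 mg/L × 0.229 L = 0.51 mg
L-histidine: 0.713 g/L × 0.229 L = 0.16 g
ammonium sulfate: 0.1 g per 100 mL × 229 mL ÷ 100 = 0.23 g
sodium molybdate dihydrate: 0.8 mg/L × 0.229 L = 0.18 mg
sucrose: C1V1 = C2V2 → 0.824% ÷ 25.4% × 229 mL = 7.43 mL
calcium chloride dihydrate: 0.18 g/L × 0.229 L = 0.04122 g = 41.22 mg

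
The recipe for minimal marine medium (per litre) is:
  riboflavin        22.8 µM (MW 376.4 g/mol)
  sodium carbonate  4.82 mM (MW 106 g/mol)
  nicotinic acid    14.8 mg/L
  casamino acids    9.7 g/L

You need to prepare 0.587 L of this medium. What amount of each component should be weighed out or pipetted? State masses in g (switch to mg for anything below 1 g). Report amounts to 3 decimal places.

riboflavin 5.038 mg; sodium carbonate 299.910 mg; nicotinic acid 8.688 mg; casamino acids 5.694 g

Working volume: 0.587 L.
riboflavin: 22.8 µmol/L × 376.4 g/mol × 0.587 L ÷ 1000 = 5.038 mg
sodium carbonate: 4.82 mmol/L × 106 mg/mmol × 0.587 L = 299.910 mg
nicotinic acid: 14.8 mg/L × 0.587 L = 8.688 mg
casamino acids: 9.7 g/L × 0.587 L = 5.694 g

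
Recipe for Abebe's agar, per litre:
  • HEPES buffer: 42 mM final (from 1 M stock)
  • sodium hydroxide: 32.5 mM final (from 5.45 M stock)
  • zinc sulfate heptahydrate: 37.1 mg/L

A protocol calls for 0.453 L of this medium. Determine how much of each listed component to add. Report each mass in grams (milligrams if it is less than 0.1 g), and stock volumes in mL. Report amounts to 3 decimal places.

Working volume: 0.453 L.
HEPES buffer: dilute stock: 42 mM × 453 mL ÷ 1000 mM = 19.026 mL
sodium hydroxide: C1V1 = C2V2 → 32.5 mM × 453 mL ÷ 5450 mM = 2.701 mL
zinc sulfate heptahydrate: 37.1 mg/L × 0.453 L = 16.806 mg

HEPES buffer 19.026 mL; sodium hydroxide 2.701 mL; zinc sulfate heptahydrate 16.806 mg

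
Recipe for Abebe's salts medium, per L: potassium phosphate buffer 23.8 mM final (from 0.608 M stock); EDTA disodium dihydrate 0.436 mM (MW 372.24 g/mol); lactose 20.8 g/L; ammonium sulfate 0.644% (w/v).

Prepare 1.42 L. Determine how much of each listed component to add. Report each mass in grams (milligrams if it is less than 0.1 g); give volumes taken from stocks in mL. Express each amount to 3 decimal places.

potassium phosphate buffer 55.586 mL; EDTA disodium dihydrate 0.230 g; lactose 29.536 g; ammonium sulfate 9.145 g

Working volume: 1.42 L.
potassium phosphate buffer: V = C2·V2/C1 = 23.8 mM × 1420 mL ÷ 608 mM = 55.586 mL
EDTA disodium dihydrate: 0.436 mmol/L × 372.24 g/mol × 1.42 L ÷ 1000 = 0.230 g
lactose: 20.8 g/L × 1.42 L = 29.536 g
ammonium sulfate: 0.644% w/v = 6.44 g/L → 6.44 × 1.42 L = 9.145 g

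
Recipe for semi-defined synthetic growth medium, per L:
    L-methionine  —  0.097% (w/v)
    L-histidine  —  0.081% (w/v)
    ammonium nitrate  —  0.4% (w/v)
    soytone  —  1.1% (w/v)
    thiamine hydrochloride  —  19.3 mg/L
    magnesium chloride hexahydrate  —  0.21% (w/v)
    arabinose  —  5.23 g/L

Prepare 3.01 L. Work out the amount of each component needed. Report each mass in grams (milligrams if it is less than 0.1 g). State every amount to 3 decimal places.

Scale factor relative to 1 L: 3.01.
L-methionine: 0.097 g per 100 mL × 3010 mL ÷ 100 = 2.920 g
L-histidine: 0.081 g per 100 mL × 3010 mL ÷ 100 = 2.438 g
ammonium nitrate: 0.4 g per 100 mL × 3010 mL ÷ 100 = 12.040 g
soytone: 1.1% w/v = 11 g/L → 11 × 3.01 L = 33.110 g
thiamine hydrochloride: 19.3 mg/L × 3.01 L = 58.093 mg
magnesium chloride hexahydrate: 0.21% w/v = 2.1 g/L → 2.1 × 3.01 L = 6.321 g
arabinose: 5.23 g/L × 3.01 L = 15.742 g

L-methionine 2.920 g; L-histidine 2.438 g; ammonium nitrate 12.040 g; soytone 33.110 g; thiamine hydrochloride 58.093 mg; magnesium chloride hexahydrate 6.321 g; arabinose 15.742 g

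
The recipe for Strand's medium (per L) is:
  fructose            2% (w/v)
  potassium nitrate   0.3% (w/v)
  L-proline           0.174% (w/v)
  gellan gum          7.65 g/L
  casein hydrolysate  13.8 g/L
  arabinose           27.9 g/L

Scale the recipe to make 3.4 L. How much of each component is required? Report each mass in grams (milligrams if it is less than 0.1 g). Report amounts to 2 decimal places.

fructose 68.00 g; potassium nitrate 10.20 g; L-proline 5.92 g; gellan gum 26.01 g; casein hydrolysate 46.92 g; arabinose 94.86 g

Scale factor relative to 1 L: 3.4.
fructose: 2% w/v = 20 g/L → 20 × 3.4 L = 68.00 g
potassium nitrate: 0.3% w/v = 3 g/L → 3 × 3.4 L = 10.20 g
L-proline: 0.174 g per 100 mL × 3400 mL ÷ 100 = 5.92 g
gellan gum: 7.65 g/L × 3.4 L = 26.01 g
casein hydrolysate: 13.8 g/L × 3.4 L = 46.92 g
arabinose: 27.9 g/L × 3.4 L = 94.86 g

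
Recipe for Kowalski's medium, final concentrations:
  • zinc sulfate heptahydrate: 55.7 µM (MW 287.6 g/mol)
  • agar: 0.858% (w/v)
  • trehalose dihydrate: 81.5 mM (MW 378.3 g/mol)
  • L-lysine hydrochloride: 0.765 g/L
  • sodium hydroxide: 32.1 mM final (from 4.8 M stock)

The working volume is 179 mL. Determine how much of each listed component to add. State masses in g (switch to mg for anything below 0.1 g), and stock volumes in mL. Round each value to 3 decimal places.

Target volume = 179 mL = 0.179 L.
zinc sulfate heptahydrate: 55.7 µmol/L × 287.6 g/mol × 0.179 L ÷ 1000 = 2.867 mg
agar: 0.858 g per 100 mL × 179 mL ÷ 100 = 1.536 g
trehalose dihydrate: 81.5 mmol/L × 378.3 g/mol × 0.179 L ÷ 1000 = 5.519 g
L-lysine hydrochloride: 0.765 g/L × 0.179 L = 0.137 g
sodium hydroxide: C1V1 = C2V2 → 32.1 mM × 179 mL ÷ 4800 mM = 1.197 mL

zinc sulfate heptahydrate 2.867 mg; agar 1.536 g; trehalose dihydrate 5.519 g; L-lysine hydrochloride 0.137 g; sodium hydroxide 1.197 mL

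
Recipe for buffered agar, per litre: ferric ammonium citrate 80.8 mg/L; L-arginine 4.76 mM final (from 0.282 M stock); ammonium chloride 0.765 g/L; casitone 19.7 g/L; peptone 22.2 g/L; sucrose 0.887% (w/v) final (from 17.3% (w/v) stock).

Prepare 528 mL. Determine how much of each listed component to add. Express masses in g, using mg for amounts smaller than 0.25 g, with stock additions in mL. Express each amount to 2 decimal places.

ferric ammonium citrate 42.66 mg; L-arginine 8.91 mL; ammonium chloride 0.40 g; casitone 10.40 g; peptone 11.72 g; sucrose 27.07 mL

Scale factor relative to 1 L: 0.528.
ferric ammonium citrate: 80.8 mg/L × 0.528 L = 42.66 mg
L-arginine: dilute stock: 4.76 mM × 528 mL ÷ 282 mM = 8.91 mL
ammonium chloride: 0.765 g/L × 0.528 L = 0.40 g
casitone: 19.7 g/L × 0.528 L = 10.40 g
peptone: 22.2 g/L × 0.528 L = 11.72 g
sucrose: dilute stock: 0.887% ÷ 17.3% × 528 mL = 27.07 mL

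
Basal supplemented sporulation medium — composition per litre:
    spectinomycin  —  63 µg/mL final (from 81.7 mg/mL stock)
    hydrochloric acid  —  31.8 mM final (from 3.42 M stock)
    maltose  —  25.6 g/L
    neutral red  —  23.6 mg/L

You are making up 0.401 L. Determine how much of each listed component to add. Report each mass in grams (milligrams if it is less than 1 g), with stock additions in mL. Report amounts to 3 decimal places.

spectinomycin 0.309 mL; hydrochloric acid 3.729 mL; maltose 10.266 g; neutral red 9.464 mg

Scale factor relative to 1 L: 0.401.
spectinomycin: V = C2·V2/C1 = 63 µg/mL × 401 mL ÷ 81700 µg/mL = 0.309 mL
hydrochloric acid: dilute stock: 31.8 mM × 401 mL ÷ 3420 mM = 3.729 mL
maltose: 25.6 g/L × 0.401 L = 10.266 g
neutral red: 23.6 mg/L × 0.401 L = 9.464 mg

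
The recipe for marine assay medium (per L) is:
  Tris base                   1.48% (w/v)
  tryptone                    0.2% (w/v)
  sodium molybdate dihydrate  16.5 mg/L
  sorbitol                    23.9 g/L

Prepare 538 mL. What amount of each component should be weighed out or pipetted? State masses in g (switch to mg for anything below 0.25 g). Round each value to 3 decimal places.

Tris base 7.962 g; tryptone 1.076 g; sodium molybdate dihydrate 8.877 mg; sorbitol 12.858 g

Scale factor relative to 1 L: 0.538.
Tris base: 1.48 g per 100 mL × 538 mL ÷ 100 = 7.962 g
tryptone: 0.2 g per 100 mL × 538 mL ÷ 100 = 1.076 g
sodium molybdate dihydrate: 16.5 mg/L × 0.538 L = 8.877 mg
sorbitol: 23.9 g/L × 0.538 L = 12.858 g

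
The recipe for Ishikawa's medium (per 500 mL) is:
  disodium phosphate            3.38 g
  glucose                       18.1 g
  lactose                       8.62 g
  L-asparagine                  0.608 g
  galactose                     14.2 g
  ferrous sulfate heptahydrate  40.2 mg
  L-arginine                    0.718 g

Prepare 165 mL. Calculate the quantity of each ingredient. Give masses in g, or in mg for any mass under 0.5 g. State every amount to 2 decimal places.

disodium phosphate 1.12 g; glucose 5.97 g; lactose 2.84 g; L-asparagine 200.64 mg; galactose 4.69 g; ferrous sulfate heptahydrate 13.27 mg; L-arginine 236.94 mg

Scale factor = 165 mL / 500 mL = 0.33.
disodium phosphate: 3.38 g × (165 mL / 500 mL) = 1.12 g
glucose: 18.1 g × (165 mL / 500 mL) = 5.97 g
lactose: 8.62 g × (165 mL / 500 mL) = 2.84 g
L-asparagine: 0.608 g × (165 mL / 500 mL) = 0.20064 g = 200.64 mg
galactose: 14.2 g × (165 mL / 500 mL) = 4.69 g
ferrous sulfate heptahydrate: 40.2 mg × (165 mL / 500 mL) = 13.27 mg
L-arginine: 0.718 g × (165 mL / 500 mL) = 0.23694 g = 236.94 mg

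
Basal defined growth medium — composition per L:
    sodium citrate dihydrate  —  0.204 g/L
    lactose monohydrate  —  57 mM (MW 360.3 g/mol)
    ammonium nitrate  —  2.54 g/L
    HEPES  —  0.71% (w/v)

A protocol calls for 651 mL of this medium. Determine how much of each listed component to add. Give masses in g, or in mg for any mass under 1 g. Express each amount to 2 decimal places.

Target volume = 651 mL = 0.651 L.
sodium citrate dihydrate: 0.204 g/L × 0.651 L = 0.132804 g = 132.80 mg
lactose monohydrate: 57 mmol/L × 360.3 g/mol × 0.651 L ÷ 1000 = 13.37 g
ammonium nitrate: 2.54 g/L × 0.651 L = 1.65 g
HEPES: 0.71% w/v = 7.1 g/L → 7.1 × 0.651 L = 4.62 g

sodium citrate dihydrate 132.80 mg; lactose monohydrate 13.37 g; ammonium nitrate 1.65 g; HEPES 4.62 g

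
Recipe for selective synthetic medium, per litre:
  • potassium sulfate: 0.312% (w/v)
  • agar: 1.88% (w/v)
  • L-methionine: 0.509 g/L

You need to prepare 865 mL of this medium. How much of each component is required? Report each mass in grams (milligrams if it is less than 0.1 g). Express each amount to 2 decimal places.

Scale factor relative to 1 L: 0.865.
potassium sulfate: 0.312 g per 100 mL × 865 mL ÷ 100 = 2.70 g
agar: 1.88 g per 100 mL × 865 mL ÷ 100 = 16.26 g
L-methionine: 0.509 g/L × 0.865 L = 0.44 g

potassium sulfate 2.70 g; agar 16.26 g; L-methionine 0.44 g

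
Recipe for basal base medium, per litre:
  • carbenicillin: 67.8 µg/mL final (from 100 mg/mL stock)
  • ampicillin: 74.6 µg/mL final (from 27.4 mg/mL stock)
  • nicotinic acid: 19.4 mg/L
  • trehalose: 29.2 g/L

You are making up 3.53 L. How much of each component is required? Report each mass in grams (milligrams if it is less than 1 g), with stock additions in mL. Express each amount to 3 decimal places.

Working volume: 3.53 L.
carbenicillin: dilute stock: 67.8 µg/mL × 3530 mL ÷ 100000 µg/mL = 2.393 mL
ampicillin: dilute stock: 74.6 µg/mL × 3530 mL ÷ 27400 µg/mL = 9.611 mL
nicotinic acid: 19.4 mg/L × 3.53 L = 68.482 mg
trehalose: 29.2 g/L × 3.53 L = 103.076 g

carbenicillin 2.393 mL; ampicillin 9.611 mL; nicotinic acid 68.482 mg; trehalose 103.076 g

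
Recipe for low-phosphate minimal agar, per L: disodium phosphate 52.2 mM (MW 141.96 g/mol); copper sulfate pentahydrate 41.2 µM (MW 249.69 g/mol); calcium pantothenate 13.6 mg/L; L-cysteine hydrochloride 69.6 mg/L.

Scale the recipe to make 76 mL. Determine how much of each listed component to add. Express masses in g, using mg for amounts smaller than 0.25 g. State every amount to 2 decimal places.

disodium phosphate 0.56 g; copper sulfate pentahydrate 0.78 mg; calcium pantothenate 1.03 mg; L-cysteine hydrochloride 5.29 mg

Working volume: 76 mL = 0.076 L.
disodium phosphate: 52.2 mmol/L × 141.96 g/mol × 0.076 L ÷ 1000 = 0.56 g
copper sulfate pentahydrate: 41.2 µmol/L × 249.69 g/mol × 0.076 L ÷ 1000 = 0.78 mg
calcium pantothenate: 13.6 mg/L × 0.076 L = 1.03 mg
L-cysteine hydrochloride: 69.6 mg/L × 0.076 L = 5.29 mg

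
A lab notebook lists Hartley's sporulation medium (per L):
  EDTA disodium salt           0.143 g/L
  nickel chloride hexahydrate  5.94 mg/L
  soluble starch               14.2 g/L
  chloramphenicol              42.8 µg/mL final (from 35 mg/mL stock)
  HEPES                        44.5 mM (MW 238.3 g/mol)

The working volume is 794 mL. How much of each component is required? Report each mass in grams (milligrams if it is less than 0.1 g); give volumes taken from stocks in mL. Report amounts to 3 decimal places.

EDTA disodium salt 0.114 g; nickel chloride hexahydrate 4.716 mg; soluble starch 11.275 g; chloramphenicol 0.971 mL; HEPES 8.420 g

Working volume: 794 mL = 0.794 L.
EDTA disodium salt: 0.143 g/L × 0.794 L = 0.114 g
nickel chloride hexahydrate: 5.94 mg/L × 0.794 L = 4.716 mg
soluble starch: 14.2 g/L × 0.794 L = 11.275 g
chloramphenicol: C1V1 = C2V2 → 42.8 µg/mL × 794 mL ÷ 35000 µg/mL = 0.971 mL
HEPES: 44.5 mmol/L × 238.3 g/mol × 0.794 L ÷ 1000 = 8.420 g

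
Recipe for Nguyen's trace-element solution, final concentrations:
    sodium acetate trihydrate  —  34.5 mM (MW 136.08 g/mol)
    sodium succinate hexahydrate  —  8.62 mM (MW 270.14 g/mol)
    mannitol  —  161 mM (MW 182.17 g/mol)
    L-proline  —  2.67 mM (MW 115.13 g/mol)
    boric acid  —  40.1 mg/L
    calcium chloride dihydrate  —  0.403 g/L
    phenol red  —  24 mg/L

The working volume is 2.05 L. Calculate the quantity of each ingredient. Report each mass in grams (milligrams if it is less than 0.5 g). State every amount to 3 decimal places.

Working volume: 2.05 L.
sodium acetate trihydrate: 34.5 mmol/L × 136.08 g/mol × 2.05 L ÷ 1000 = 9.624 g
sodium succinate hexahydrate: 8.62 mmol/L × 270.14 g/mol × 2.05 L ÷ 1000 = 4.774 g
mannitol: 161 mmol/L × 182.17 g/mol × 2.05 L ÷ 1000 = 60.125 g
L-proline: 2.67 mmol/L × 115.13 g/mol × 2.05 L ÷ 1000 = 0.630 g
boric acid: 40.1 mg/L × 2.05 L = 82.205 mg
calcium chloride dihydrate: 0.403 g/L × 2.05 L = 0.826 g
phenol red: 24 mg/L × 2.05 L = 49.200 mg

sodium acetate trihydrate 9.624 g; sodium succinate hexahydrate 4.774 g; mannitol 60.125 g; L-proline 0.630 g; boric acid 82.205 mg; calcium chloride dihydrate 0.826 g; phenol red 49.200 mg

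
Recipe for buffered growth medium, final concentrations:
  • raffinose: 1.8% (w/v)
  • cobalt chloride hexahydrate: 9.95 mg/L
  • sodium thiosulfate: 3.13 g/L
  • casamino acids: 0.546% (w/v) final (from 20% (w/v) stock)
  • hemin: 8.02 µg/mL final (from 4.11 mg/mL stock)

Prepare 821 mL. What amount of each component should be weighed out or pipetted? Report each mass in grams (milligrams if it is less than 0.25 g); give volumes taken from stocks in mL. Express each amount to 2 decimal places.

Scale factor relative to 1 L: 0.821.
raffinose: 1.8 g per 100 mL × 821 mL ÷ 100 = 14.78 g
cobalt chloride hexahydrate: 9.95 mg/L × 0.821 L = 8.17 mg
sodium thiosulfate: 3.13 g/L × 0.821 L = 2.57 g
casamino acids: dilute stock: 0.546% ÷ 20% × 821 mL = 22.41 mL
hemin: dilute stock: 8.02 µg/mL × 821 mL ÷ 4110 µg/mL = 1.60 mL

raffinose 14.78 g; cobalt chloride hexahydrate 8.17 mg; sodium thiosulfate 2.57 g; casamino acids 22.41 mL; hemin 1.60 mL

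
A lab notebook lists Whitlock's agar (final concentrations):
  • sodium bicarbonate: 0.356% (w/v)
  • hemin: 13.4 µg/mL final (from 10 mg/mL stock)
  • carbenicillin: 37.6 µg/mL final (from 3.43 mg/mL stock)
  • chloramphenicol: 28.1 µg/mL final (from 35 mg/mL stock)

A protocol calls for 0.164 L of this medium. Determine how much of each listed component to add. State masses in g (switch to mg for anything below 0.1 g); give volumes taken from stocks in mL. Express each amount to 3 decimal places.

sodium bicarbonate 0.584 g; hemin 0.220 mL; carbenicillin 1.798 mL; chloramphenicol 0.132 mL

Working volume: 0.164 L.
sodium bicarbonate: 0.356% w/v = 3.56 g/L → 3.56 × 0.164 L = 0.584 g
hemin: dilute stock: 13.4 µg/mL × 164 mL ÷ 10000 µg/mL = 0.220 mL
carbenicillin: dilute stock: 37.6 µg/mL × 164 mL ÷ 3430 µg/mL = 1.798 mL
chloramphenicol: dilute stock: 28.1 µg/mL × 164 mL ÷ 35000 µg/mL = 0.132 mL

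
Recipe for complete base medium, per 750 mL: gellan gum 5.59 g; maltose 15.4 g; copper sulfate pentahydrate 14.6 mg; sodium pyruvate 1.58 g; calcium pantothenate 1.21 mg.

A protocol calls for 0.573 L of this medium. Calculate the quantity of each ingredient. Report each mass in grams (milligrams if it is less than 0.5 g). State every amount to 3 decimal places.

Scale factor = 573 mL / 750 mL = 0.764.
gellan gum: 5.59 g × (573 mL / 750 mL) = 4.271 g
maltose: 15.4 g × (573 mL / 750 mL) = 11.766 g
copper sulfate pentahydrate: 14.6 mg × (573 mL / 750 mL) = 11.154 mg
sodium pyruvate: 1.58 g × (573 mL / 750 mL) = 1.207 g
calcium pantothenate: 1.21 mg × (573 mL / 750 mL) = 0.924 mg

gellan gum 4.271 g; maltose 11.766 g; copper sulfate pentahydrate 11.154 mg; sodium pyruvate 1.207 g; calcium pantothenate 0.924 mg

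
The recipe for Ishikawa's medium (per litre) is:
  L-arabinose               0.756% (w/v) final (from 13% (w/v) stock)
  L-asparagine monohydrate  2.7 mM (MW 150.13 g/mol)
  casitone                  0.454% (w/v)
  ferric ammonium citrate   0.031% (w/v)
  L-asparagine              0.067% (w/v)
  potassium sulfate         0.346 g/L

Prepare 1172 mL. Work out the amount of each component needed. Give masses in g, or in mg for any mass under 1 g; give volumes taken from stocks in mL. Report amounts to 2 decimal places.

Target volume = 1172 mL = 1.172 L.
L-arabinose: V = C2·V2/C1 = 0.756% ÷ 13% × 1172 mL = 68.16 mL
L-asparagine monohydrate: 2.7 mmol/L × 150.13 mg/mmol × 1.172 L = 475.07 mg
casitone: 0.454% w/v = 4.54 g/L → 4.54 × 1.172 L = 5.32 g
ferric ammonium citrate: 0.031 g per 100 mL × 1172 mL ÷ 100 = 0.36332 g = 363.32 mg
L-asparagine: 0.067% w/v = 0.67 g/L → 0.67 × 1.172 L = 0.78524 g = 785.24 mg
potassium sulfate: 0.346 g/L × 1.172 L = 0.405512 g = 405.51 mg

L-arabinose 68.16 mL; L-asparagine monohydrate 475.07 mg; casitone 5.32 g; ferric ammonium citrate 363.32 mg; L-asparagine 785.24 mg; potassium sulfate 405.51 mg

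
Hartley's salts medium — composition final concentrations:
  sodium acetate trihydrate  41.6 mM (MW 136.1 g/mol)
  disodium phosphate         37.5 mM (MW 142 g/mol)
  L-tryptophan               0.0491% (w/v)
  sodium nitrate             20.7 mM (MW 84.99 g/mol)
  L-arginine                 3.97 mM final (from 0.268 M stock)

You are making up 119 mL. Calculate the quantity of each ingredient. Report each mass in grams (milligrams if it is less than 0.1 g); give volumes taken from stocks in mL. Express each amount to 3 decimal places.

sodium acetate trihydrate 0.674 g; disodium phosphate 0.634 g; L-tryptophan 58.429 mg; sodium nitrate 0.209 g; L-arginine 1.763 mL

Scale factor relative to 1 L: 0.119.
sodium acetate trihydrate: 41.6 mmol/L × 136.1 g/mol × 0.119 L ÷ 1000 = 0.674 g
disodium phosphate: 37.5 mmol/L × 142 g/mol × 0.119 L ÷ 1000 = 0.634 g
L-tryptophan: 0.0491 g per 100 mL × 119 mL ÷ 100 = 0.058429 g = 58.429 mg
sodium nitrate: 20.7 mmol/L × 84.99 g/mol × 0.119 L ÷ 1000 = 0.209 g
L-arginine: dilute stock: 3.97 mM × 119 mL ÷ 268 mM = 1.763 mL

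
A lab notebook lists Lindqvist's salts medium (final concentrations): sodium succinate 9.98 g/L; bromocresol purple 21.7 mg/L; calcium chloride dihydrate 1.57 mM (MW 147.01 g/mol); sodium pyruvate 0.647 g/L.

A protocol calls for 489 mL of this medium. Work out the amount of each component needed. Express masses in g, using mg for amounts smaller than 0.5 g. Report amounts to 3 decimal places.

sodium succinate 4.880 g; bromocresol purple 10.611 mg; calcium chloride dihydrate 112.864 mg; sodium pyruvate 316.383 mg

Working volume: 489 mL = 0.489 L.
sodium succinate: 9.98 g/L × 0.489 L = 4.880 g
bromocresol purple: 21.7 mg/L × 0.489 L = 10.611 mg
calcium chloride dihydrate: 1.57 mmol/L × 147.01 mg/mmol × 0.489 L = 112.864 mg
sodium pyruvate: 0.647 g/L × 0.489 L = 0.316383 g = 316.383 mg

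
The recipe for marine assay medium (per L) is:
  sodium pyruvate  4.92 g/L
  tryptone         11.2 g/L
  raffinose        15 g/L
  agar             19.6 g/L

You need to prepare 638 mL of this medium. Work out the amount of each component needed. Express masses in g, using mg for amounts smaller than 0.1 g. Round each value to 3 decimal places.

sodium pyruvate 3.139 g; tryptone 7.146 g; raffinose 9.570 g; agar 12.505 g

Target volume = 638 mL = 0.638 L.
sodium pyruvate: 4.92 g/L × 0.638 L = 3.139 g
tryptone: 11.2 g/L × 0.638 L = 7.146 g
raffinose: 15 g/L × 0.638 L = 9.570 g
agar: 19.6 g/L × 0.638 L = 12.505 g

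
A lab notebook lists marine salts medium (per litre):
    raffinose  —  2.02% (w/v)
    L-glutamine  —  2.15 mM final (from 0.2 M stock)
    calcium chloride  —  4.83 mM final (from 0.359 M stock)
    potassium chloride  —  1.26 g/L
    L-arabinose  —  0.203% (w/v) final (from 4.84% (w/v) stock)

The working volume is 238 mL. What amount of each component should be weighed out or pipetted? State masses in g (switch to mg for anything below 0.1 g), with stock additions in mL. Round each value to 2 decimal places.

Target volume = 238 mL = 0.238 L.
raffinose: 2.02% w/v = 20.2 g/L → 20.2 × 0.238 L = 4.81 g
L-glutamine: C1V1 = C2V2 → 2.15 mM × 238 mL ÷ 200 mM = 2.56 mL
calcium chloride: C1V1 = C2V2 → 4.83 mM × 238 mL ÷ 359 mM = 3.20 mL
potassium chloride: 1.26 g/L × 0.238 L = 0.30 g
L-arabinose: dilute stock: 0.203% ÷ 4.84% × 238 mL = 9.98 mL

raffinose 4.81 g; L-glutamine 2.56 mL; calcium chloride 3.20 mL; potassium chloride 0.30 g; L-arabinose 9.98 mL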